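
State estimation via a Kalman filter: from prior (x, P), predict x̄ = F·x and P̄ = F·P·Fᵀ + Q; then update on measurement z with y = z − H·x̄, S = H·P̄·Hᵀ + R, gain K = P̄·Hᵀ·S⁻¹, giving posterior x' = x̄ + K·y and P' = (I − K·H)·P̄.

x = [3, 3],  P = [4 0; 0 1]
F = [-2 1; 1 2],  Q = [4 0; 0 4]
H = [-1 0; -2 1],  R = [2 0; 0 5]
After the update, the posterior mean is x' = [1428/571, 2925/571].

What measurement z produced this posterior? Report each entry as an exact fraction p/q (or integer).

z = [-2, -1]

x̄ = F·x = [-3, 9]
P̄ = F·P·Fᵀ + Q = [21 -6; -6 12]
S = H·P̄·Hᵀ + R = [23 48; 48 125]
K = P̄·Hᵀ·S⁻¹ = [-321/571 -96/571; -402/571 264/571]
x' − x̄ = [3141/571, -2214/571] = K·y
y = (KᵀK)⁻¹·Kᵀ·(x' − x̄) = [-5, -16]
z = y + H·x̄ = [-5, -16] + [3, 15] = [-2, -1]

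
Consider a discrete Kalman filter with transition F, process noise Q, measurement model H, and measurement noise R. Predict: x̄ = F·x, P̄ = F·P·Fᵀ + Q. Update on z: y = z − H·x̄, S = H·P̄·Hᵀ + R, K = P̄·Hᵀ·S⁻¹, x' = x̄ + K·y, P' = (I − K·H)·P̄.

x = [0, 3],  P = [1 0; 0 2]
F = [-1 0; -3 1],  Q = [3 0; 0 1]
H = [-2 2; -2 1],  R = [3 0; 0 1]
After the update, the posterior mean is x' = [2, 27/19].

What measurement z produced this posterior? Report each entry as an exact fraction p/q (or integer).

z = [-1, -3]

x̄ = F·x = [0, 3]
P̄ = F·P·Fᵀ + Q = [4 3; 3 12]
S = H·P̄·Hᵀ + R = [43 22; 22 17]
K = P̄·Hᵀ·S⁻¹ = [4/13 -9/13; 174/247 -138/247]
x' − x̄ = [2, -30/19] = K·y
y = (KᵀK)⁻¹·Kᵀ·(x' − x̄) = [-7, -6]
z = y + H·x̄ = [-7, -6] + [6, 3] = [-1, -3]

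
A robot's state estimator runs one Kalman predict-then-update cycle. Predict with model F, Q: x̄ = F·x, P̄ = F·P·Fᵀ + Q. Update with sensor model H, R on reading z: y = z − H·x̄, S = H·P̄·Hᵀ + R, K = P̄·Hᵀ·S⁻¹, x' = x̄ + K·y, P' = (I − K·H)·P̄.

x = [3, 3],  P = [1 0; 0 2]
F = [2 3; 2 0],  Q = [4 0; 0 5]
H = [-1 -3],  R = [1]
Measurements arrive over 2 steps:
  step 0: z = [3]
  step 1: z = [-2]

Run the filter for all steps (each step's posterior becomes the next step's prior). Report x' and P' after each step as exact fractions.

step 0: x̄ = F·x = [15, 6]
step 0: P̄ = F·P·Fᵀ + Q = [26 4; 4 9]
step 0: y = z − H·x̄ = [36]
step 0: S = H·P̄·Hᵀ + R = [132]
step 0: K = P̄·Hᵀ·S⁻¹ = [-19/66; -31/132]
step 0: x' = x̄ + K·y = [51/11, -27/11]
step 0: P' = (I − K·H)·P̄ = [497/33 -325/66; -325/66 227/132]
step 1: x̄ = F·x = [21/11, 102/11]
step 1: P̄ = F·P·Fᵀ + Q = [2723/132 1013/33; 1013/33 2153/33]
step 1: y = z − H·x̄ = [305/11]
step 1: S = H·P̄·Hᵀ + R = [104675/132]
step 1: K = P̄·Hᵀ·S⁻¹ = [-14879/104675; -29888/104675]
step 1: x' = x̄ + K·y = [-42544/20935, 28382/20935]
step 1: P' = (I − K·H)·P̄ = [482162/104675 -155761/104675; -155761/104675 61883/104675]

step 0: x' = [51/11, -27/11], P' = [497/33 -325/66; -325/66 227/132]
step 1: x' = [-42544/20935, 28382/20935], P' = [482162/104675 -155761/104675; -155761/104675 61883/104675]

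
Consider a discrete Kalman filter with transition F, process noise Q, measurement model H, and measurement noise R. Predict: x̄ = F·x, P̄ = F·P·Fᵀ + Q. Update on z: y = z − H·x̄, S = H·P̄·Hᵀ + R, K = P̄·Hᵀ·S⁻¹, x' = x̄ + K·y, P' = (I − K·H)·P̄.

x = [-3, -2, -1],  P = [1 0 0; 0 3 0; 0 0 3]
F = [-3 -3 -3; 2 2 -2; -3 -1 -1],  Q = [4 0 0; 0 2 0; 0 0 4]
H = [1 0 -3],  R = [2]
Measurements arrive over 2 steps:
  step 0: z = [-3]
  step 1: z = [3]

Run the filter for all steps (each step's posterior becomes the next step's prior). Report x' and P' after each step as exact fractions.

step 0: x' = [199/13, -74/13, 81/13], P' = [2515/39 -50/13 281/13; -50/13 366/13 -18/13; 281/13 -18/13 97/13]
step 1: x' = [40804/5121, -55484/5121, 928/569], P' = [4260682/15363 -2647796/15363 52838/569; -2647796/15363 1797550/15363 -32764/569; 52838/569 -32764/569 17818/569]

step 0: x̄ = F·x = [18, -8, 12]
step 0: P̄ = F·P·Fᵀ + Q = [67 -6 27; -6 30 -6; 27 -6 19]
step 0: y = z − H·x̄ = [15]
step 0: S = H·P̄·Hᵀ + R = [78]
step 0: K = P̄·Hᵀ·S⁻¹ = [-7/39; 2/13; -5/13]
step 0: x' = x̄ + K·y = [199/13, -74/13, 81/13]
step 0: P' = (I − K·H)·P̄ = [2515/39 -50/13 281/13; -50/13 366/13 -18/13; 281/13 -18/13 97/13]
step 1: x̄ = F·x = [-618/13, 88/13, -604/13]
step 1: P̄ = F·P·Fᵀ + Q = [15598/13 -6044/13 11598/13; -6044/13 8182/39 -4044/13; 11598/13 -4044/13 9410/13]
step 1: y = z − H·x̄ = [-1155/13]
step 1: S = H·P̄·Hᵀ + R = [30726/13]
step 1: K = P̄·Hᵀ·S⁻¹ = [-9598/15363; 3044/15363; -308/569]
step 1: x' = x̄ + K·y = [40804/5121, -55484/5121, 928/569]
step 1: P' = (I − K·H)·P̄ = [4260682/15363 -2647796/15363 52838/569; -2647796/15363 1797550/15363 -32764/569; 52838/569 -32764/569 17818/569]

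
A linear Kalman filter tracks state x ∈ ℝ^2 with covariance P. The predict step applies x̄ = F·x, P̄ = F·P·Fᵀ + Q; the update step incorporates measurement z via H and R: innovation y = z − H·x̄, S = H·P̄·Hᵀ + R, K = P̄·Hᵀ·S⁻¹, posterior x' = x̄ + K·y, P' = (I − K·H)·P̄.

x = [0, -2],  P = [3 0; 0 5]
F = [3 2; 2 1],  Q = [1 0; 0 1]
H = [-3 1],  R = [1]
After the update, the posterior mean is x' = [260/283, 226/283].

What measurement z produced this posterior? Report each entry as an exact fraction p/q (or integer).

x̄ = F·x = [-4, -2]
P̄ = F·P·Fᵀ + Q = [48 28; 28 18]
S = H·P̄·Hᵀ + R = [283]
K = P̄·Hᵀ·S⁻¹ = [-116/283; -66/283]
x' − x̄ = [1392/283, 792/283] = K·y
y = (KᵀK)⁻¹·Kᵀ·(x' − x̄) = [-12]
z = y + H·x̄ = [-12] + [10] = [-2]

z = [-2]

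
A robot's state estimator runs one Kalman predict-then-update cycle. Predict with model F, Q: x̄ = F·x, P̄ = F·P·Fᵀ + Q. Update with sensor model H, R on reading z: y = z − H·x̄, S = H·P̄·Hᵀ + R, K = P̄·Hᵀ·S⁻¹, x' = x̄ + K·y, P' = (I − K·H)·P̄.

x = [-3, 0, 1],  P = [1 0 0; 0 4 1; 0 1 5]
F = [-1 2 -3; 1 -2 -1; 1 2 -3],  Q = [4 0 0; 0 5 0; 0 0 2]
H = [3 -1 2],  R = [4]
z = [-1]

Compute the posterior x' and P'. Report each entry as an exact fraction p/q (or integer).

x̄ = F·x = [0, -4, -6]
P̄ = F·P·Fᵀ + Q = [54 2 48; 2 31 4; 48 4 52]
y = z − H·x̄ = [7]
S = H·P̄·Hᵀ + R = [1277]
K = P̄·Hᵀ·S⁻¹ = [256/1277; -17/1277; 244/1277]
x' = x̄ + K·y = [1792/1277, -5227/1277, -5954/1277]
P' = (I − K·H)·P̄ = [3422/1277 6906/1277 -1168/1277; 6906/1277 39298/1277 9256/1277; -1168/1277 9256/1277 6868/1277]

x' = [1792/1277, -5227/1277, -5954/1277]
P' = [3422/1277 6906/1277 -1168/1277; 6906/1277 39298/1277 9256/1277; -1168/1277 9256/1277 6868/1277]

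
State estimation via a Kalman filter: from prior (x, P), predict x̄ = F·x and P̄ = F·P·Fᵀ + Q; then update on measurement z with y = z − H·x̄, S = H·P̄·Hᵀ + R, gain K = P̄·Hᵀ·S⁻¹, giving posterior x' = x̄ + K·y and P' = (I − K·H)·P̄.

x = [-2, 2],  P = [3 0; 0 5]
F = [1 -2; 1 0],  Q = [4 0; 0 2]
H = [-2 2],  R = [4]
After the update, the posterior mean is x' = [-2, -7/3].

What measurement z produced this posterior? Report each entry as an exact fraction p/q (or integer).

z = [-1]

x̄ = F·x = [-6, -2]
P̄ = F·P·Fᵀ + Q = [27 3; 3 5]
S = H·P̄·Hᵀ + R = [108]
K = P̄·Hᵀ·S⁻¹ = [-4/9; 1/27]
x' − x̄ = [4, -1/3] = K·y
y = (KᵀK)⁻¹·Kᵀ·(x' − x̄) = [-9]
z = y + H·x̄ = [-9] + [8] = [-1]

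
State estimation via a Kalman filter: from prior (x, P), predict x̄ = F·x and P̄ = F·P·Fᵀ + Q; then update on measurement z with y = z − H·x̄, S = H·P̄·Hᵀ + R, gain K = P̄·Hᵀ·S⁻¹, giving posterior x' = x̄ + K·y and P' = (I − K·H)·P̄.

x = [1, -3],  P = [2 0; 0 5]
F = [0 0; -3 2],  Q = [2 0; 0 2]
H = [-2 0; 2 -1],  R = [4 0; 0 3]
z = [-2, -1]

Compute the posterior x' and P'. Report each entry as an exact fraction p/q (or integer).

x̄ = F·x = [0, -9]
P̄ = F·P·Fᵀ + Q = [2 0; 0 40]
y = z − H·x̄ = [-2, -10]
S = H·P̄·Hᵀ + R = [12 -8; -8 51]
K = P̄·Hᵀ·S⁻¹ = [-43/137 4/137; -80/137 -120/137]
x' = x̄ + K·y = [46/137, 127/137]
P' = (I − K·H)·P̄ = [86/137 160/137; 160/137 680/137]

x' = [46/137, 127/137]
P' = [86/137 160/137; 160/137 680/137]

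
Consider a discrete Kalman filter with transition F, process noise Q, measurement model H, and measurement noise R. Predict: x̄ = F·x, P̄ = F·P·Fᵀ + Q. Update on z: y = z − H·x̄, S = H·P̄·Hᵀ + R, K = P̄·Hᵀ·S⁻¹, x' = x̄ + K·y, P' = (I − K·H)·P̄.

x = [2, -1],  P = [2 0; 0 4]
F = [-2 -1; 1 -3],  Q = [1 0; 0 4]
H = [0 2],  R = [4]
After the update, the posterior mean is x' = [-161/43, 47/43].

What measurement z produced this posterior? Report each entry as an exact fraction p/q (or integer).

x̄ = F·x = [-3, 5]
P̄ = F·P·Fᵀ + Q = [13 8; 8 42]
S = H·P̄·Hᵀ + R = [172]
K = P̄·Hᵀ·S⁻¹ = [4/43; 21/43]
x' − x̄ = [-32/43, -168/43] = K·y
y = (KᵀK)⁻¹·Kᵀ·(x' − x̄) = [-8]
z = y + H·x̄ = [-8] + [10] = [2]

z = [2]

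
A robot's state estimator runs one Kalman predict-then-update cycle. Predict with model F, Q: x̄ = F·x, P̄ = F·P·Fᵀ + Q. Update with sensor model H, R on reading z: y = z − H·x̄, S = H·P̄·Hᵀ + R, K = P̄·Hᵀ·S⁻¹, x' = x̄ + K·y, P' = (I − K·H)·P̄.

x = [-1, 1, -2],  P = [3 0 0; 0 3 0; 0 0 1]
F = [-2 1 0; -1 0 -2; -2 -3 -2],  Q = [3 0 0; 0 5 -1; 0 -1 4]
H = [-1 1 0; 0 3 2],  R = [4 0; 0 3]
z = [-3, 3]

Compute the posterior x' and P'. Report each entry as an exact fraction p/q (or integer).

x̄ = F·x = [3, 5, 3]
P̄ = F·P·Fᵀ + Q = [18 6 3; 6 12 9; 3 9 47]
y = z − H·x̄ = [-5, -18]
S = H·P̄·Hᵀ + R = [22 30; 30 407]
K = P̄·Hᵀ·S⁻¹ = [-2802/4027 444/4027; 411/4027 504/4027; -594/4027 1241/4027]
x' = x̄ + K·y = [18099/4027, 9008/4027, -7287/4027]
P' = (I − K·H)·P̄ = [28206/4027 16998/4027 -24831/4027; 16998/4027 18642/4027 -27207/4027; -24831/4027 -27207/4027 42672/4027]

x' = [18099/4027, 9008/4027, -7287/4027]
P' = [28206/4027 16998/4027 -24831/4027; 16998/4027 18642/4027 -27207/4027; -24831/4027 -27207/4027 42672/4027]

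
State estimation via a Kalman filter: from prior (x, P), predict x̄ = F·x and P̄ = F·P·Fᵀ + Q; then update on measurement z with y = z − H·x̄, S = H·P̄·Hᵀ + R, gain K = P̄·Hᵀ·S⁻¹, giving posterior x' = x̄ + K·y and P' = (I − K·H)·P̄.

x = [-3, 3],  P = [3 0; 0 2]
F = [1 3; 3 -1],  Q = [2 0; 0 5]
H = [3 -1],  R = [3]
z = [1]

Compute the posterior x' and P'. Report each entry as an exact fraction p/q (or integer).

x̄ = F·x = [6, -12]
P̄ = F·P·Fᵀ + Q = [23 3; 3 34]
y = z − H·x̄ = [-29]
S = H·P̄·Hᵀ + R = [226]
K = P̄·Hᵀ·S⁻¹ = [33/113; -25/226]
x' = x̄ + K·y = [-279/113, -1987/226]
P' = (I − K·H)·P̄ = [421/113 1164/113; 1164/113 7059/226]

x' = [-279/113, -1987/226]
P' = [421/113 1164/113; 1164/113 7059/226]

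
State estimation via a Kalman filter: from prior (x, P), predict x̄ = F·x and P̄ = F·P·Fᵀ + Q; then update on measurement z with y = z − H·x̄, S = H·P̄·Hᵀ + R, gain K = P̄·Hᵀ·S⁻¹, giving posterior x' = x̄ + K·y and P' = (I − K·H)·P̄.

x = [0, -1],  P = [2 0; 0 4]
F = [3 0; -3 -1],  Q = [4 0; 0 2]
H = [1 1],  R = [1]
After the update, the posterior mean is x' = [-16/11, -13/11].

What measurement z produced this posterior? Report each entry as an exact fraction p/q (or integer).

x̄ = F·x = [0, 1]
P̄ = F·P·Fᵀ + Q = [22 -18; -18 24]
S = H·P̄·Hᵀ + R = [11]
K = P̄·Hᵀ·S⁻¹ = [4/11; 6/11]
x' − x̄ = [-16/11, -24/11] = K·y
y = (KᵀK)⁻¹·Kᵀ·(x' − x̄) = [-4]
z = y + H·x̄ = [-4] + [1] = [-3]

z = [-3]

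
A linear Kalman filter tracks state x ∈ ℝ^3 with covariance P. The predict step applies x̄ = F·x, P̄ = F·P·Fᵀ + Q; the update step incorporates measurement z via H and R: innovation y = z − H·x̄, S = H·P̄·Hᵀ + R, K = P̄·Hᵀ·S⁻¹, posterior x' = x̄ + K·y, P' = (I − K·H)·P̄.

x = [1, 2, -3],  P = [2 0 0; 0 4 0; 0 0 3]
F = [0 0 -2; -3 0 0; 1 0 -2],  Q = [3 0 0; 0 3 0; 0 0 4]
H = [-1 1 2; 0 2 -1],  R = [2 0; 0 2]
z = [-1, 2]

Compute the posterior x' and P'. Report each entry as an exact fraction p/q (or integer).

x' = [1929/608, 183/152, 781/1216]
P' = [1785/152 45/19 1497/304; 45/19 33/38 75/76; 1497/304 75/76 1485/608]

x̄ = F·x = [6, -3, 7]
P̄ = F·P·Fᵀ + Q = [15 0 12; 0 21 -6; 12 -6 18]
y = z − H·x̄ = [-6, 15]
S = H·P̄·Hᵀ + R = [38 0; 0 128]
K = P̄·Hᵀ·S⁻¹ = [9/38 -3/32; 9/38 3/8; 9/19 -15/64]
x' = x̄ + K·y = [1929/608, 183/152, 781/1216]
P' = (I − K·H)·P̄ = [1785/152 45/19 1497/304; 45/19 33/38 75/76; 1497/304 75/76 1485/608]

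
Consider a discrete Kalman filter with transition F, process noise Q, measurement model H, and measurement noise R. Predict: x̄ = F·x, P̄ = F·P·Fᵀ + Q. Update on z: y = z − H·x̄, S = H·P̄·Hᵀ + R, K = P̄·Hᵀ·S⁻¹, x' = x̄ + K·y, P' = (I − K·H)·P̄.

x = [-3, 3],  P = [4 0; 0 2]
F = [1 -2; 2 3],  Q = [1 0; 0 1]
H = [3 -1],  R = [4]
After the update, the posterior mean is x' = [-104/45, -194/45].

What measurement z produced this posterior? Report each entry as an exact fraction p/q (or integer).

z = [-2]

x̄ = F·x = [-9, 3]
P̄ = F·P·Fᵀ + Q = [13 -4; -4 35]
S = H·P̄·Hᵀ + R = [180]
K = P̄·Hᵀ·S⁻¹ = [43/180; -47/180]
x' − x̄ = [301/45, -329/45] = K·y
y = (KᵀK)⁻¹·Kᵀ·(x' − x̄) = [28]
z = y + H·x̄ = [28] + [-30] = [-2]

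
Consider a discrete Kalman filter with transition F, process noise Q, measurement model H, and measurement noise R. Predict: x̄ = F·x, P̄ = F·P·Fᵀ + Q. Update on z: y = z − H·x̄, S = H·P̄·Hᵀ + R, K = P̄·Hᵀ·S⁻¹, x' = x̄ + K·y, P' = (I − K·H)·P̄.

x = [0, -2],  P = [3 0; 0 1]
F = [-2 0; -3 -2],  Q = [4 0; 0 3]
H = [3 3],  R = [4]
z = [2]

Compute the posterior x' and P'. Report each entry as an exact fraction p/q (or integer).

x̄ = F·x = [0, 4]
P̄ = F·P·Fᵀ + Q = [16 18; 18 34]
y = z − H·x̄ = [-10]
S = H·P̄·Hᵀ + R = [778]
K = P̄·Hᵀ·S⁻¹ = [51/389; 78/389]
x' = x̄ + K·y = [-510/389, 776/389]
P' = (I − K·H)·P̄ = [1022/389 -954/389; -954/389 1058/389]

x' = [-510/389, 776/389]
P' = [1022/389 -954/389; -954/389 1058/389]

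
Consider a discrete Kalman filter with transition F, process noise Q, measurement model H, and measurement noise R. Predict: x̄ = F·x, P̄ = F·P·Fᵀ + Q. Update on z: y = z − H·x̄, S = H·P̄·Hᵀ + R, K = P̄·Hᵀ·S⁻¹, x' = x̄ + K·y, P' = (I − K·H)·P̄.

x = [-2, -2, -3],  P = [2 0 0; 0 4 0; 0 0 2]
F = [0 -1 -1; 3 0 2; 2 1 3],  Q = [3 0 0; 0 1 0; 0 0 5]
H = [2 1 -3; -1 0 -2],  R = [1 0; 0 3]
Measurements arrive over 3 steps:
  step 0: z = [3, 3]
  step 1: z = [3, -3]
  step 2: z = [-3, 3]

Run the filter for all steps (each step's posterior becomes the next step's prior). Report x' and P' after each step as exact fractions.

step 0: x̄ = F·x = [5, -12, -15]
step 0: P̄ = F·P·Fᵀ + Q = [9 -4 -10; -4 27 24; -10 24 35]
step 0: y = z − H·x̄ = [-40, -22]
step 0: S = H·P̄·Hᵀ + R = [339 158; 158 112]
step 0: K = P̄·Hᵀ·S⁻¹ = [1595/6502 -3223/13004; 254/3251 -3271/6502; -458/3251 -2191/6502]
step 0: x' = x̄ + K·y = [4163/6502, -13191/3251, -6344/3251]
step 0: P' = (I − K·H)·P̄ = [12129/13004 -12379/6502 -615/6502; -12379/6502 29277/3251 5548/3251; -615/6502 5548/3251 1797/3251]
step 1: x̄ = F·x = [19535/3251, -12887/6502, -28060/3251]
step 1: P̄ = F·P·Fᵀ + Q = [51923/3251 4801/3251 -43866/3251; 4801/3251 136157/13004 35011/6502; -43866/3251 35011/6502 78674/3251]
step 1: y = z − H·x̄ = [-214107/6502, -46338/3251]
step 1: S = H·P̄·Hᵀ + R = [5574445/13004 372252/3251; 372252/3251 200908/3251]
step 1: K = P̄·Hᵀ·S⁻¹ = [10746592/43499261 -48634705/173997044; 4010147/43499261 -16050022/43499261; -5931674/43499261 -27159751/86998522]
step 1: x' = x̄ + K·y = [161615821/86998522, 10500818/43499261, 13436318/43499261]
step 1: P' = (I − K·H)·P̄ = [138034047/173997044 -55319156/43499261 1967517/86998522; -55319156/43499261 269852292/43499261 51734611/43499261; 1967517/86998522 51734611/43499261 19877934/43499261]
step 2: x̄ = F·x = [-23937136/43499261, 538592735/86998522, 212425593/43499261]
step 2: P̄ = F·P·Fᵀ + Q = [523697231/43499261 39562205/86998522 -427753743/43499261; 39562205/86998522 1781570819/173997044 276619289/43499261; -427753743/43499261 276619289/43499261 905220194/43499261]
step 2: y = z − H·x̄ = [570713801/86998522, 531411833/43499261]
step 2: S = H·P̄·Hᵀ + R = [57132464911/173997044 8477321529/86998522; 8477321529/86998522 2564060818/43499261]
step 2: K = P̄·Hᵀ·S⁻¹ = [424856116822/1715572464737 -480322622338/1715572464737; 142023918827/1715572464737 -618178783765/1715572464737; -237860022998/1715572464737 -531926223833/1715572464737]
step 2: x' = x̄ + K·y = [-4024881984075/1715572464737, 4000468366756/1715572464737, 319191850473/1715572464737]
step 2: P' = (I − K·H)·P̄ = [1361381110380/1715572464737 -2178525968987/1715572464737 39793378317/1715572464737; -2178525968987/1715572464737 10548669337224/1715572464737 2016531160141/1715572464737; 39793378317/1715572464737 2016531160141/1715572464737 777992646591/1715572464737]

step 0: x' = [4163/6502, -13191/3251, -6344/3251], P' = [12129/13004 -12379/6502 -615/6502; -12379/6502 29277/3251 5548/3251; -615/6502 5548/3251 1797/3251]
step 1: x' = [161615821/86998522, 10500818/43499261, 13436318/43499261], P' = [138034047/173997044 -55319156/43499261 1967517/86998522; -55319156/43499261 269852292/43499261 51734611/43499261; 1967517/86998522 51734611/43499261 19877934/43499261]
step 2: x' = [-4024881984075/1715572464737, 4000468366756/1715572464737, 319191850473/1715572464737], P' = [1361381110380/1715572464737 -2178525968987/1715572464737 39793378317/1715572464737; -2178525968987/1715572464737 10548669337224/1715572464737 2016531160141/1715572464737; 39793378317/1715572464737 2016531160141/1715572464737 777992646591/1715572464737]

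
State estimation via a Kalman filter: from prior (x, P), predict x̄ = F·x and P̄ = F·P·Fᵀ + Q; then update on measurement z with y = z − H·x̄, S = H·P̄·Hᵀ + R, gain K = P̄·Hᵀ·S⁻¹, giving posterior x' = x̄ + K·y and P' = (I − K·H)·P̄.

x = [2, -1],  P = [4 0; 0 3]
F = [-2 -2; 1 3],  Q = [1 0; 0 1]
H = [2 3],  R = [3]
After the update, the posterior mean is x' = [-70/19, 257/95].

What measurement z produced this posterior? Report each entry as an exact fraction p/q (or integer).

x̄ = F·x = [-2, -1]
P̄ = F·P·Fᵀ + Q = [29 -26; -26 32]
S = H·P̄·Hᵀ + R = [95]
K = P̄·Hᵀ·S⁻¹ = [-4/19; 44/95]
x' − x̄ = [-32/19, 352/95] = K·y
y = (KᵀK)⁻¹·Kᵀ·(x' − x̄) = [8]
z = y + H·x̄ = [8] + [-7] = [1]

z = [1]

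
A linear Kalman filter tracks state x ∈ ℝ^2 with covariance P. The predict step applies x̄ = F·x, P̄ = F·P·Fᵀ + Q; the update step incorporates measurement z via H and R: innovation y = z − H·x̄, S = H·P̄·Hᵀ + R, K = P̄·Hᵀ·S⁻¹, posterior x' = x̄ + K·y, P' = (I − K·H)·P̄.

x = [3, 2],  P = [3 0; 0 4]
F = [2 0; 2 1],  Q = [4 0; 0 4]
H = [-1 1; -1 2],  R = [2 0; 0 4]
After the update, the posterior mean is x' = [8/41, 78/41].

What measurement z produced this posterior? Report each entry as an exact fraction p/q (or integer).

z = [3, 2]

x̄ = F·x = [6, 8]
P̄ = F·P·Fᵀ + Q = [16 12; 12 20]
S = H·P̄·Hᵀ + R = [14 20; 20 52]
K = P̄·Hᵀ·S⁻¹ = [-46/41 24/41; -18/41 29/41]
x' − x̄ = [-238/41, -250/41] = K·y
y = (KᵀK)⁻¹·Kᵀ·(x' − x̄) = [1, -8]
z = y + H·x̄ = [1, -8] + [2, 10] = [3, 2]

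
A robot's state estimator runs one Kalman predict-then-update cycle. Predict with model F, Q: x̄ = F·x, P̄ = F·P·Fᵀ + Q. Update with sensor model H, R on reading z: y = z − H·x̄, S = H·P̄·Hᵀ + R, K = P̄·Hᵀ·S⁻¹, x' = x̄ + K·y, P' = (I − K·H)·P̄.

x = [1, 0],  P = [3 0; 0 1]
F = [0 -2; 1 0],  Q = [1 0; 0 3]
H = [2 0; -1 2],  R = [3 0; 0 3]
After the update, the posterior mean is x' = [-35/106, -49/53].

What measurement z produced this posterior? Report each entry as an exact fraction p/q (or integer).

x̄ = F·x = [0, 1]
P̄ = F·P·Fᵀ + Q = [5 0; 0 6]
S = H·P̄·Hᵀ + R = [23 -10; -10 32]
K = P̄·Hᵀ·S⁻¹ = [45/106 -5/212; 10/53 23/53]
x' − x̄ = [-35/106, -102/53] = K·y
y = (KᵀK)⁻¹·Kᵀ·(x' − x̄) = [-1, -4]
z = y + H·x̄ = [-1, -4] + [0, 2] = [-1, -2]

z = [-1, -2]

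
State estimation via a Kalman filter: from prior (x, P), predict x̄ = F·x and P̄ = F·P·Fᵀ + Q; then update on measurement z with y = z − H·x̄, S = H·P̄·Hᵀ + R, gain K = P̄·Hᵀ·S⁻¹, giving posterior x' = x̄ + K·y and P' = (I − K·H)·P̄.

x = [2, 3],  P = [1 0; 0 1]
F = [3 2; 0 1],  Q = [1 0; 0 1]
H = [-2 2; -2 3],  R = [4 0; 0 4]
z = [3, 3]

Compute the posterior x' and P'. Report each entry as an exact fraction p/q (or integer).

x̄ = F·x = [12, 3]
P̄ = F·P·Fᵀ + Q = [14 2; 2 2]
y = z − H·x̄ = [21, 18]
S = H·P̄·Hᵀ + R = [52 48; 48 54]
K = P̄·Hᵀ·S⁻¹ = [-10/21 1/63; -4/21 13/63]
x' = x̄ + K·y = [16/7, 19/7]
P' = (I − K·H)·P̄ = [184/63 124/63; 124/63 100/63]

x' = [16/7, 19/7]
P' = [184/63 124/63; 124/63 100/63]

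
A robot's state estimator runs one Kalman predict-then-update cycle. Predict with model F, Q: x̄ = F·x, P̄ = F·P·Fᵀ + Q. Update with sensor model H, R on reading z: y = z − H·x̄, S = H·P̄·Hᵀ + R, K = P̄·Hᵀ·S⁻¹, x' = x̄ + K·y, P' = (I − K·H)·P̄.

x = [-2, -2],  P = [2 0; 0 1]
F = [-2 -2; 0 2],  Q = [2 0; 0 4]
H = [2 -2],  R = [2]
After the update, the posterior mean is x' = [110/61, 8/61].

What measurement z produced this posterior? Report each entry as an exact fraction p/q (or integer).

z = [3]

x̄ = F·x = [8, -4]
P̄ = F·P·Fᵀ + Q = [14 -4; -4 8]
S = H·P̄·Hᵀ + R = [122]
K = P̄·Hᵀ·S⁻¹ = [18/61; -12/61]
x' − x̄ = [-378/61, 252/61] = K·y
y = (KᵀK)⁻¹·Kᵀ·(x' − x̄) = [-21]
z = y + H·x̄ = [-21] + [24] = [3]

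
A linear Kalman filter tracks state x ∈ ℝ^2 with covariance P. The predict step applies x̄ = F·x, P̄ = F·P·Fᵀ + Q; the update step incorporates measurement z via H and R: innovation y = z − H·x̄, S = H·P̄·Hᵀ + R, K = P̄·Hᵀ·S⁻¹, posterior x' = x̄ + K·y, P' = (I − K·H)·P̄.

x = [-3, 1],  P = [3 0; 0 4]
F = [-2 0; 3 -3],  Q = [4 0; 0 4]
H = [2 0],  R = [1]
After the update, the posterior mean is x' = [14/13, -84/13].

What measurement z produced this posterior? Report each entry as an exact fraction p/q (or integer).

z = [2]

x̄ = F·x = [6, -12]
P̄ = F·P·Fᵀ + Q = [16 -18; -18 67]
S = H·P̄·Hᵀ + R = [65]
K = P̄·Hᵀ·S⁻¹ = [32/65; -36/65]
x' − x̄ = [-64/13, 72/13] = K·y
y = (KᵀK)⁻¹·Kᵀ·(x' − x̄) = [-10]
z = y + H·x̄ = [-10] + [12] = [2]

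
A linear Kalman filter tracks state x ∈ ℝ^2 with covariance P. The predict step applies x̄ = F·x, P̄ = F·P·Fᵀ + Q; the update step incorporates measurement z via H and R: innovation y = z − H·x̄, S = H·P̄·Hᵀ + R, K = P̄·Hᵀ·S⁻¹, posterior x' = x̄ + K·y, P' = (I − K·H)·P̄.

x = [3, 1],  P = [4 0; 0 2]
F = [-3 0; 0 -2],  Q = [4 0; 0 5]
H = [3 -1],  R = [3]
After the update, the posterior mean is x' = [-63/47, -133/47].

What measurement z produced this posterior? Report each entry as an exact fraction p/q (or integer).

z = [-1]

x̄ = F·x = [-9, -2]
P̄ = F·P·Fᵀ + Q = [40 0; 0 13]
S = H·P̄·Hᵀ + R = [376]
K = P̄·Hᵀ·S⁻¹ = [15/47; -13/376]
x' − x̄ = [360/47, -39/47] = K·y
y = (KᵀK)⁻¹·Kᵀ·(x' − x̄) = [24]
z = y + H·x̄ = [24] + [-25] = [-1]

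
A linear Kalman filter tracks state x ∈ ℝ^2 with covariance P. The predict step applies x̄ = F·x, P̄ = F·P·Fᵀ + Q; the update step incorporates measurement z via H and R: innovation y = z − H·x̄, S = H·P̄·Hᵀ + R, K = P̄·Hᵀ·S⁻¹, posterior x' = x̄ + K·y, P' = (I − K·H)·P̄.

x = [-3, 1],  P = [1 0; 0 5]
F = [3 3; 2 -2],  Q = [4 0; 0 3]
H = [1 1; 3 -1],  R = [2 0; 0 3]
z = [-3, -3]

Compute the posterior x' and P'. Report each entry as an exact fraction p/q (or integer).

x̄ = F·x = [-6, -8]
P̄ = F·P·Fᵀ + Q = [58 -24; -24 27]
y = z − H·x̄ = [11, 7]
S = H·P̄·Hᵀ + R = [39 99; 99 696]
K = P̄·Hᵀ·S⁻¹ = [1354/5781 484/1927; 1321/1927 -462/1927]
x' = x̄ + K·y = [-9628/5781, -4119/1927]
P' = (I − K·H)·P̄ = [1766/5781 314/1927; 314/1927 2328/1927]

x' = [-9628/5781, -4119/1927]
P' = [1766/5781 314/1927; 314/1927 2328/1927]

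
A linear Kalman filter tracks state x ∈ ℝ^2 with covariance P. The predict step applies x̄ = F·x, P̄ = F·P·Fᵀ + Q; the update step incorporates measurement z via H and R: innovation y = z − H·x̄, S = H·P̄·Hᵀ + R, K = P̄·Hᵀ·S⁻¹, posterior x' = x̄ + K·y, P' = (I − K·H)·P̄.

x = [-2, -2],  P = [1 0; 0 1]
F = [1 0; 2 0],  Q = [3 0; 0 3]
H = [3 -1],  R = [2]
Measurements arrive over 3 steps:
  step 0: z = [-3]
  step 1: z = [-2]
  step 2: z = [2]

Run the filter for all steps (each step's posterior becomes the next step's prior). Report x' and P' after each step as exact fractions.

step 0: x̄ = F·x = [-2, -4]
step 0: P̄ = F·P·Fᵀ + Q = [4 2; 2 7]
step 0: y = z − H·x̄ = [-1]
step 0: S = H·P̄·Hᵀ + R = [33]
step 0: K = P̄·Hᵀ·S⁻¹ = [10/33; -1/33]
step 0: x' = x̄ + K·y = [-76/33, -131/33]
step 0: P' = (I − K·H)·P̄ = [32/33 76/33; 76/33 230/33]
step 1: x̄ = F·x = [-76/33, -152/33]
step 1: P̄ = F·P·Fᵀ + Q = [131/33 64/33; 64/33 227/33]
step 1: y = z − H·x̄ = [10/33]
step 1: S = H·P̄·Hᵀ + R = [1088/33]
step 1: K = P̄·Hᵀ·S⁻¹ = [329/1088; -35/1088]
step 1: x' = x̄ + K·y = [-1203/544, -2511/544]
step 1: P' = (I − K·H)·P̄ = [1039/1088 2459/1088; 2459/1088 7447/1088]
step 2: x̄ = F·x = [-1203/544, -1203/272]
step 2: P̄ = F·P·Fᵀ + Q = [4303/1088 1039/544; 1039/544 1855/272]
step 2: y = z − H·x̄ = [2291/544]
step 2: S = H·P̄·Hᵀ + R = [35855/1088]
step 2: K = P̄·Hᵀ·S⁻¹ = [10831/35855; -1186/35855]
step 2: x' = x̄ + K·y = [-33676/35855, -163574/35855]
step 2: P' = (I − K·H)·P̄ = [33983/35855 80287/35855; 80287/35855 243233/35855]

step 0: x' = [-76/33, -131/33], P' = [32/33 76/33; 76/33 230/33]
step 1: x' = [-1203/544, -2511/544], P' = [1039/1088 2459/1088; 2459/1088 7447/1088]
step 2: x' = [-33676/35855, -163574/35855], P' = [33983/35855 80287/35855; 80287/35855 243233/35855]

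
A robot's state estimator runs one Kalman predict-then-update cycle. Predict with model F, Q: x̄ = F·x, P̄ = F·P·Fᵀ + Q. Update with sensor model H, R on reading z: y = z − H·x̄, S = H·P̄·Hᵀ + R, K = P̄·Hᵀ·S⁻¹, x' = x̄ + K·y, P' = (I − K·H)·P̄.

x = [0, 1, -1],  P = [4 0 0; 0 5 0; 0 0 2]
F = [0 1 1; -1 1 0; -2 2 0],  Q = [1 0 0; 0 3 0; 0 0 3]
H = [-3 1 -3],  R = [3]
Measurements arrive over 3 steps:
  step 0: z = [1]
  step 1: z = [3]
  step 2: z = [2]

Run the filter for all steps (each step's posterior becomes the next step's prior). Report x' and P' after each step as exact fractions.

step 0: x' = [-49/80, 23/80, 31/80], P' = [1439/480 -131/160 -507/160; -131/160 837/160 429/160; -507/160 429/160 693/160]
step 1: x' = [-468/737, -75/737, -285/737], P' = [109613/93599 57813/93599 -77469/93599; 57813/93599 396771/93599 84288/93599; -77469/93599 84288/93599 127053/93599]
step 2: x' = [-16317222/17476579, 4237748/17476579, 12457097/34953158], P' = [20503771/17476579 11033283/17476579 -14395224/17476579; 11033283/17476579 71536377/17476579 14399745/17476579; -14395224/17476579 14399745/17476579 46144539/34953158]

step 0: x̄ = F·x = [0, 1, 2]
step 0: P̄ = F·P·Fᵀ + Q = [8 5 10; 5 12 18; 10 18 39]
step 0: y = z − H·x̄ = [6]
step 0: S = H·P̄·Hᵀ + R = [480]
step 0: K = P̄·Hᵀ·S⁻¹ = [-49/480; -19/160; -43/160]
step 0: x' = x̄ + K·y = [-49/80, 23/80, 31/80]
step 0: P' = (I − K·H)·P̄ = [1439/480 -131/160 -507/160; -131/160 837/160 429/160; -507/160 429/160 693/160]
step 1: x̄ = F·x = [27/40, 9/10, 9/5]
step 1: P̄ = F·P·Fᵀ + Q = [637/40 119/10 119/5; 119/10 193/15 296/15; 119/5 296/15 637/15]
step 1: y = z − H·x̄ = [381/40]
step 1: S = H·P̄·Hᵀ + R = [93599/120]
step 1: K = P̄·Hᵀ·S⁻¹ = [-12873/93599; -9844/93599; -21488/93599]
step 1: x' = x̄ + K·y = [-468/737, -75/737, -285/737]
step 1: P' = (I − K·H)·P̄ = [109613/93599 57813/93599 -77469/93599; 57813/93599 396771/93599 84288/93599; -77469/93599 84288/93599 127053/93599]
step 2: x̄ = F·x = [-360/737, 393/737, 786/737]
step 2: P̄ = F·P·Fᵀ + Q = [785999/93599 500715/93599 1001430/93599; 500715/93599 671555/93599 781516/93599; 1001430/93599 781516/93599 1843829/93599]
step 2: y = z − H·x̄ = [2359/737]
step 2: S = H·P̄·Hᵀ + R = [34953158/93599]
step 2: K = P̄·Hᵀ·S⁻¹ = [-2430786/17476579; -1587569/17476579; -7754261/34953158]
step 2: x' = x̄ + K·y = [-16317222/17476579, 4237748/17476579, 12457097/34953158]
step 2: P' = (I − K·H)·P̄ = [20503771/17476579 11033283/17476579 -14395224/17476579; 11033283/17476579 71536377/17476579 14399745/17476579; -14395224/17476579 14399745/17476579 46144539/34953158]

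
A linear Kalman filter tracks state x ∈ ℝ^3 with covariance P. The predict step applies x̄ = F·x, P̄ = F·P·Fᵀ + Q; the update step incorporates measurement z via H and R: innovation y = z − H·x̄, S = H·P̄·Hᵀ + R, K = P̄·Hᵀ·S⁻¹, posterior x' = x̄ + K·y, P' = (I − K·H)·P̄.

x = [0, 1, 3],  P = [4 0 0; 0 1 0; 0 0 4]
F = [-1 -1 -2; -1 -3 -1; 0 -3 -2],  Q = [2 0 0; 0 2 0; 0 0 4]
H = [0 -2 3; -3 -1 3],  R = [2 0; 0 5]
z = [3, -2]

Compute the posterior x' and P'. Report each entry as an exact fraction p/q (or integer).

x̄ = F·x = [-7, -6, -9]
P̄ = F·P·Fᵀ + Q = [23 15 19; 15 19 17; 19 17 29]
y = z − H·x̄ = [18, -2]
S = H·P̄·Hᵀ + R = [135 65; 65 138]
K = P̄·Hᵀ·S⁻¹ = [5481/14405 -1080/2881; 2639/14405 -520/2881; 6469/14405 -338/2881]
x' = x̄ + K·y = [8623/14405, -33728/14405, -9823/14405]
P' = (I − K·H)·P̄ = [37528/14405 74622/14405 53402/14405; 74622/14405 205588/14405 138818/14405; 53402/14405 138818/14405 96858/14405]

x' = [8623/14405, -33728/14405, -9823/14405]
P' = [37528/14405 74622/14405 53402/14405; 74622/14405 205588/14405 138818/14405; 53402/14405 138818/14405 96858/14405]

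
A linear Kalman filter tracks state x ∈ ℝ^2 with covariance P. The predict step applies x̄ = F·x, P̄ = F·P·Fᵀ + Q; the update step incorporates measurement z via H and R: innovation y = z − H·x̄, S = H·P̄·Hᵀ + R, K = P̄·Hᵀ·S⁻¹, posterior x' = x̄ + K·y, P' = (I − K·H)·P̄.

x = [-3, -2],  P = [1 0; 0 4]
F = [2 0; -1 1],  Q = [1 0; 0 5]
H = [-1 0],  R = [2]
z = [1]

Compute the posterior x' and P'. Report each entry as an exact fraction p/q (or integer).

x' = [-17/7, -3/7]
P' = [10/7 -4/7; -4/7 66/7]

x̄ = F·x = [-6, 1]
P̄ = F·P·Fᵀ + Q = [5 -2; -2 10]
y = z − H·x̄ = [-5]
S = H·P̄·Hᵀ + R = [7]
K = P̄·Hᵀ·S⁻¹ = [-5/7; 2/7]
x' = x̄ + K·y = [-17/7, -3/7]
P' = (I − K·H)·P̄ = [10/7 -4/7; -4/7 66/7]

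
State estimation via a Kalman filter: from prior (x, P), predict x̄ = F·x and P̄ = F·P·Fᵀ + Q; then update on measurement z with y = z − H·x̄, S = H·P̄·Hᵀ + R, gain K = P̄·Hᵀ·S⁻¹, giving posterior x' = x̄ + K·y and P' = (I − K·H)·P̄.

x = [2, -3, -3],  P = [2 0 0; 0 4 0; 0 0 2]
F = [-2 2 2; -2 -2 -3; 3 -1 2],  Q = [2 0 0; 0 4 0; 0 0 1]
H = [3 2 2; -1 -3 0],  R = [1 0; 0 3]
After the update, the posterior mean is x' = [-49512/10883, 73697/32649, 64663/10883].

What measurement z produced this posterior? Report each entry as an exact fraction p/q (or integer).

x̄ = F·x = [-16, 11, 3]
P̄ = F·P·Fᵀ + Q = [34 -20 -12; -20 46 -16; -12 -16 31]
S = H·P̄·Hᵀ + R = [103 -38; -38 331]
K = P̄·Hᵀ·S⁻¹ = [4522/10883 1374/10883; -4484/32649 -12154/32649; 98/10883 1984/10883]
x' − x̄ = [124616/10883, -285442/32649, 32014/10883] = K·y
y = (KᵀK)⁻¹·Kᵀ·(x' − x̄) = [23, 15]
z = y + H·x̄ = [23, 15] + [-20, -17] = [3, -2]

z = [3, -2]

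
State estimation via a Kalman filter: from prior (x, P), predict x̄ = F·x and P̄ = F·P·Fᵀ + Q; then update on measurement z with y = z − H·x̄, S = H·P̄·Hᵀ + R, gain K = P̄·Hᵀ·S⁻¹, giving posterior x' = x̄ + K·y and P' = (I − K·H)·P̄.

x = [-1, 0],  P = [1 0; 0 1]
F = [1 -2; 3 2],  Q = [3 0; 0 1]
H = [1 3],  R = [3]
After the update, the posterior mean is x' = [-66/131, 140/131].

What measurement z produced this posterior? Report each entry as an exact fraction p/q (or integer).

x̄ = F·x = [-1, -3]
P̄ = F·P·Fᵀ + Q = [8 -1; -1 14]
S = H·P̄·Hᵀ + R = [131]
K = P̄·Hᵀ·S⁻¹ = [5/131; 41/131]
x' − x̄ = [65/131, 533/131] = K·y
y = (KᵀK)⁻¹·Kᵀ·(x' − x̄) = [13]
z = y + H·x̄ = [13] + [-10] = [3]

z = [3]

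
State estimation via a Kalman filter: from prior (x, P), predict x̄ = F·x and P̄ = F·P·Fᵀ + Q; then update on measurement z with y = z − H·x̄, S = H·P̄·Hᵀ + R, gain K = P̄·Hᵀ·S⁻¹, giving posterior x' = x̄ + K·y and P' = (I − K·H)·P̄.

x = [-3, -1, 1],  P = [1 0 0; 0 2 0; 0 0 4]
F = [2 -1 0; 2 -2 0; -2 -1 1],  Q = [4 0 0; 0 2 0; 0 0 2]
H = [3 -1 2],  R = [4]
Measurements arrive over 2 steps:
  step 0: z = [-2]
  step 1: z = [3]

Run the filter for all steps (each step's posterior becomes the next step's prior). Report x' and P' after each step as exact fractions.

step 0: x̄ = F·x = [-5, -4, 8]
step 0: P̄ = F·P·Fᵀ + Q = [10 8 -2; 8 14 0; -2 0 12]
step 0: y = z − H·x̄ = [-7]
step 0: S = H·P̄·Hᵀ + R = [84]
step 0: K = P̄·Hᵀ·S⁻¹ = [3/14; 5/42; 3/14]
step 0: x' = x̄ + K·y = [-13/2, -29/6, 13/2]
step 0: P' = (I − K·H)·P̄ = [43/7 41/7 -41/7; 41/7 269/21 -15/7; -41/7 -15/7 57/7]
step 1: x̄ = F·x = [-49/6, -10/3, 73/3]
step 1: P̄ = F·P·Fᵀ + Q = [377/21 316/21 -64/3; 316/21 650/21 16/3; -64/3 16/3 296/3]
step 1: y = z − H·x̄ = [-49/2]
step 1: S = H·P̄·Hᵀ + R = [1565/7]
step 1: K = P̄·Hᵀ·S⁻¹ = [-27/1565; 174/1565; 896/1565]
step 1: x' = x̄ + K·y = [-36358/4695, -28439/4695, 48389/4695]
step 1: P' = (I − K·H)·P̄ = [83974/4695 72662/4695 -89792/4695; 72662/4695 132346/4695 -41776/4695; -89792/4695 -41776/4695 119176/4695]

step 0: x' = [-13/2, -29/6, 13/2], P' = [43/7 41/7 -41/7; 41/7 269/21 -15/7; -41/7 -15/7 57/7]
step 1: x' = [-36358/4695, -28439/4695, 48389/4695], P' = [83974/4695 72662/4695 -89792/4695; 72662/4695 132346/4695 -41776/4695; -89792/4695 -41776/4695 119176/4695]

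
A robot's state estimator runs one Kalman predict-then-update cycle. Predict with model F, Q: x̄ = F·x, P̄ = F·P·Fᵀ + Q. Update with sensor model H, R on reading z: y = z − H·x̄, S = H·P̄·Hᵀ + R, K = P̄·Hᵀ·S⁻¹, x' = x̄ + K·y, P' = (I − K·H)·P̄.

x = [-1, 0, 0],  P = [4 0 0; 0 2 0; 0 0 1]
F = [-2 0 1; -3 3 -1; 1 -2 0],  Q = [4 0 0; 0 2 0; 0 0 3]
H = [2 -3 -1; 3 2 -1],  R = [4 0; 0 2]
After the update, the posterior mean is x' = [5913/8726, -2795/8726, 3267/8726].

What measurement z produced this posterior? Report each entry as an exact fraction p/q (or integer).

x̄ = F·x = [2, 3, -1]
P̄ = F·P·Fᵀ + Q = [21 23 -8; 23 57 -24; -8 -24 15]
S = H·P̄·Hᵀ + R = [228 -300; -300 854]
K = P̄·Hᵀ·S⁻¹ = [9437/52356 874/4363; -12077/52356 704/4363; 4457/52356 -314/4363]
x' − x̄ = [-11539/8726, -28973/8726, 11993/8726] = K·y
y = (KᵀK)⁻¹·Kᵀ·(x' − x̄) = [6, -12]
z = y + H·x̄ = [6, -12] + [-4, 13] = [2, 1]

z = [2, 1]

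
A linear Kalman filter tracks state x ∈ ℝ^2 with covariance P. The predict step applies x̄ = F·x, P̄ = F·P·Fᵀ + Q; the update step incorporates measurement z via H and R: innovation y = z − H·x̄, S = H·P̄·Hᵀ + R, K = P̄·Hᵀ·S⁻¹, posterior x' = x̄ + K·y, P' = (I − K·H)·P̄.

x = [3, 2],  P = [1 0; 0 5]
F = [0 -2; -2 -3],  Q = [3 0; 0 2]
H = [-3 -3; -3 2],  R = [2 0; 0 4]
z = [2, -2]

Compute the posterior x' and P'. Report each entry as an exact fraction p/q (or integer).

x' = [17530/66359, -63396/66359]
P' = [12196/66359 -6312/66359; -6312/66359 15150/66359]

x̄ = F·x = [-4, -12]
P̄ = F·P·Fᵀ + Q = [23 30; 30 51]
y = z − H·x̄ = [-46, 10]
S = H·P̄·Hᵀ + R = [1208 -9; -9 55]
K = P̄·Hᵀ·S⁻¹ = [-8826/66359 -12303/66359; -13257/66359 12309/66359]
x' = x̄ + K·y = [17530/66359, -63396/66359]
P' = (I − K·H)·P̄ = [12196/66359 -6312/66359; -6312/66359 15150/66359]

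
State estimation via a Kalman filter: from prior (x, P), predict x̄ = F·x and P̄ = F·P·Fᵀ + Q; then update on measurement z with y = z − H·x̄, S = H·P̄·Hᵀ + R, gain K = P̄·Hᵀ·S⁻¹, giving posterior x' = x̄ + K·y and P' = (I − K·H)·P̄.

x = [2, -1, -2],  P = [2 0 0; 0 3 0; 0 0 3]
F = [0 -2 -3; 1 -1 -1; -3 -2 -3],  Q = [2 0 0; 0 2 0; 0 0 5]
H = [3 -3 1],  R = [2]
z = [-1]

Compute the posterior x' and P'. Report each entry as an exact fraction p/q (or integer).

x̄ = F·x = [8, 5, 2]
P̄ = F·P·Fᵀ + Q = [41 15 39; 15 10 9; 39 9 62]
y = z − H·x̄ = [-12]
S = H·P̄·Hᵀ + R = [433]
K = P̄·Hᵀ·S⁻¹ = [117/433; 24/433; 152/433]
x' = x̄ + K·y = [2060/433, 1877/433, -958/433]
P' = (I − K·H)·P̄ = [4064/433 3687/433 -897/433; 3687/433 3754/433 249/433; -897/433 249/433 3742/433]

x' = [2060/433, 1877/433, -958/433]
P' = [4064/433 3687/433 -897/433; 3687/433 3754/433 249/433; -897/433 249/433 3742/433]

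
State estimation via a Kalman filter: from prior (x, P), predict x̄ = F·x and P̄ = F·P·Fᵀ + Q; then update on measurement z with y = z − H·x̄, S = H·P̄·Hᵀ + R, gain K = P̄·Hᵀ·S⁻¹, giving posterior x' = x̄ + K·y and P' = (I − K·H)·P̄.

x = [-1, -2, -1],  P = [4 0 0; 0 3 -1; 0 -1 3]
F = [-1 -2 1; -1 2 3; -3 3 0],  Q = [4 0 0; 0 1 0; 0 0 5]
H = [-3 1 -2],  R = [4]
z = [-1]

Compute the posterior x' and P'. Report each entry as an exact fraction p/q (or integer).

x̄ = F·x = [4, -6, -3]
P̄ = F·P·Fᵀ + Q = [27 5 -9; 5 32 21; -9 21 68]
y = z − H·x̄ = [11]
S = H·P̄·Hᵀ + R = [329]
K = P̄·Hᵀ·S⁻¹ = [-58/329; -25/329; -88/329]
x' = x̄ + K·y = [678/329, -2249/329, -1955/329]
P' = (I − K·H)·P̄ = [5519/329 195/329 -8065/329; 195/329 9903/329 4709/329; -8065/329 4709/329 14628/329]

x' = [678/329, -2249/329, -1955/329]
P' = [5519/329 195/329 -8065/329; 195/329 9903/329 4709/329; -8065/329 4709/329 14628/329]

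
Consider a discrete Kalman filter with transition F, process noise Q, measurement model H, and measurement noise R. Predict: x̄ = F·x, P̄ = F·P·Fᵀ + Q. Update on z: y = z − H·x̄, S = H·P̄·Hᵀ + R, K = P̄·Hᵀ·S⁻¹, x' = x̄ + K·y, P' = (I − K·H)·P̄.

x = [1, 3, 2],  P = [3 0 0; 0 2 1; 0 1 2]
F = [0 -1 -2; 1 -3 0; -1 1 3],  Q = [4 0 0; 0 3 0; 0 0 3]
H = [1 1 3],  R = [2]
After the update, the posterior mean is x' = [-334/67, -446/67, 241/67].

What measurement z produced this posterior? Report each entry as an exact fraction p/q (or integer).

x̄ = F·x = [-7, -8, 8]
P̄ = F·P·Fᵀ + Q = [18 12 -19; 12 24 -18; -19 -18 32]
S = H·P̄·Hᵀ + R = [134]
K = P̄·Hᵀ·S⁻¹ = [-27/134; -9/67; 59/134]
x' − x̄ = [135/67, 90/67, -295/67] = K·y
y = (KᵀK)⁻¹·Kᵀ·(x' − x̄) = [-10]
z = y + H·x̄ = [-10] + [9] = [-1]

z = [-1]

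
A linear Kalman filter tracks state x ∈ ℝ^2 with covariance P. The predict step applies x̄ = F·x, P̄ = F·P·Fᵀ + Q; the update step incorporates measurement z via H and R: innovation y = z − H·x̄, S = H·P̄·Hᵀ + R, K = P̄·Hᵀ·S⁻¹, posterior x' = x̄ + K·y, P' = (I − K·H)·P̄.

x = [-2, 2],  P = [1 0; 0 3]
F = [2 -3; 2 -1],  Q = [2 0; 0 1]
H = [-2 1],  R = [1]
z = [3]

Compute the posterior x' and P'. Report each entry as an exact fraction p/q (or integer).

x̄ = F·x = [-10, -6]
P̄ = F·P·Fᵀ + Q = [33 13; 13 8]
y = z − H·x̄ = [-11]
S = H·P̄·Hᵀ + R = [89]
K = P̄·Hᵀ·S⁻¹ = [-53/89; -18/89]
x' = x̄ + K·y = [-307/89, -336/89]
P' = (I − K·H)·P̄ = [128/89 203/89; 203/89 388/89]

x' = [-307/89, -336/89]
P' = [128/89 203/89; 203/89 388/89]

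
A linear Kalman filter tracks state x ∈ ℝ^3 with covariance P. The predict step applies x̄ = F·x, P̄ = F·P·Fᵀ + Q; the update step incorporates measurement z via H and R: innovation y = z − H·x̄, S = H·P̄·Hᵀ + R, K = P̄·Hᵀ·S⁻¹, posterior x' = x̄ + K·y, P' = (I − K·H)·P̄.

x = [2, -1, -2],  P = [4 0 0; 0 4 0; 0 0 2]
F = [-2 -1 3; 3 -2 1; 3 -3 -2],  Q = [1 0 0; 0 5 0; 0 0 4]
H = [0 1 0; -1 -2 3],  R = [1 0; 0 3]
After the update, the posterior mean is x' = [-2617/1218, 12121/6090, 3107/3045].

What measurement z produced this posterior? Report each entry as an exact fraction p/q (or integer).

x̄ = F·x = [-9, 6, 13]
P̄ = F·P·Fᵀ + Q = [39 -10 -24; -10 59 56; -24 56 84]
S = H·P̄·Hᵀ + R = [60 60; 60 466]
K = P̄·Hᵀ·S⁻¹ = [20/609 -81/406; 11947/12180 1/406; 2032/3045 54/203]
x' − x̄ = [8345/1218, -24419/6090, -36478/3045] = K·y
y = (KᵀK)⁻¹·Kᵀ·(x' − x̄) = [-4, -35]
z = y + H·x̄ = [-4, -35] + [6, 36] = [2, 1]

z = [2, 1]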